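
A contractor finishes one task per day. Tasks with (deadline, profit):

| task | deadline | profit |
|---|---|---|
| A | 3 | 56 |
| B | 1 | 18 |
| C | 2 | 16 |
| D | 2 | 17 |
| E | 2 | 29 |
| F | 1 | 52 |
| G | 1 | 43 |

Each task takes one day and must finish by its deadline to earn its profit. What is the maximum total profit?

By profit: A(d3,56), F(d1,52), G(d1,43), E(d2,29), B(d1,18), D(d2,17), C(d2,16)
A→slot 3; F→slot 1; G skipped; E→slot 2; B skipped; D skipped; C skipped.
Profit = 52 + 29 + 56 = 137

137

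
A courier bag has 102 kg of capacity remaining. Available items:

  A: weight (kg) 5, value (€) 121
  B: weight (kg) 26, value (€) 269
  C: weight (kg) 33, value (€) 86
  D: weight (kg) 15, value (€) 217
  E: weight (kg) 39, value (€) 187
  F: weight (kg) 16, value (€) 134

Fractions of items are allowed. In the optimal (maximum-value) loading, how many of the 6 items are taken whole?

Ratios (sorted): A 24.20, D 14.47, B 10.35, F 8.38, E 4.79, C 2.61
take A (5 @ 121); take D (15 @ 217); take B (26 @ 269); take F (16 @ 134); take E (39 @ 187); take 1/33 of C → 2.61. Capacity used 102/102.
5 item(s) taken whole; one partial (take 1/33 of C).

5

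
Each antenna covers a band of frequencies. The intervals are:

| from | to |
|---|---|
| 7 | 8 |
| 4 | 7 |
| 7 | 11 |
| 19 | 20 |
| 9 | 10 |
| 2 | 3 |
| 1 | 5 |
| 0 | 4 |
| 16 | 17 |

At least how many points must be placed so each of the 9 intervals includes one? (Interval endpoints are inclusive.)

By right end: [2,3]  [0,4]  [1,5]  [4,7]  [7,8]  [9,10]  [7,11]  [16,17]  [19,20]
[2,3] uncovered → point at 3; [4,7] uncovered → point at 7; [9,10] uncovered → point at 10; [16,17] uncovered → point at 17; [19,20] uncovered → point at 20.
Points: 3, 7, 10, 17, 20 (5 total).

5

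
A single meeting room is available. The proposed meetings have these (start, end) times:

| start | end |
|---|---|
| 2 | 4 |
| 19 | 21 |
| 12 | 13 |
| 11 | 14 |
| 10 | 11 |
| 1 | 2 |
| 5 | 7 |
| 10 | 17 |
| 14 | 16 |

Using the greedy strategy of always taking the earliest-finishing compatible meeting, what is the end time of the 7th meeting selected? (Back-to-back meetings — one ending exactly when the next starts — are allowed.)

Sorted by end: (1,2)  (2,4)  (5,7)  (10,11)  (12,13)  (11,14)  (14,16)  (10,17)  (19,21)
take (1,2); take (2,4); take (5,7); take (10,11); take (12,13); take (14,16); skip (10,17); take (19,21).
Selected: (1,2) (2,4) (5,7) (10,11) (12,13) (14,16) (19,21)

21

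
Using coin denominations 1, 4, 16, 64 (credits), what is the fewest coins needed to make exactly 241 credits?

7

Greedy: take as many of the largest coin as possible, then repeat with the remainder.
241 = 3×64 + 3×16 + 1×1
Total coins = 3 + 3 + 1 = 7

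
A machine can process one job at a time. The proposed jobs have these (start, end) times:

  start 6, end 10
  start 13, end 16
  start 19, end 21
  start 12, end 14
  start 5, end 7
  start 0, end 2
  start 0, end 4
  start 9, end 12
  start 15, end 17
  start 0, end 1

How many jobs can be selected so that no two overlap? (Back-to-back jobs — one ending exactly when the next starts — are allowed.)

6

Sort by end time and greedily take each interval whose start is ≥ the last chosen end.
Sorted by end: (0,1)  (0,2)  (0,4)  (5,7)  (6,10)  (9,12)  (12,14)  (13,16)  (15,17)  (19,21)
take (0,1); take (5,7); skip (6,10); take (9,12); take (12,14); skip (13,16); take (15,17); take (19,21).
Selected 6 jobs.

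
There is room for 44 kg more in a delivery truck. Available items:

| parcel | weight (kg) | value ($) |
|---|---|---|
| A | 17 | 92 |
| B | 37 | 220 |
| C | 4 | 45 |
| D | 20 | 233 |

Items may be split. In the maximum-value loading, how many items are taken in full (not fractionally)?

Sort by value per unit weight and fill in that order.
Ratios (sorted): D 11.65, C 11.25, B 5.95, A 5.41
take D (20 @ 233); take C (4 @ 45); take 20/37 of B → 118.92. Capacity used 44/44.
2 item(s) taken whole; one partial (take 20/37 of B).

2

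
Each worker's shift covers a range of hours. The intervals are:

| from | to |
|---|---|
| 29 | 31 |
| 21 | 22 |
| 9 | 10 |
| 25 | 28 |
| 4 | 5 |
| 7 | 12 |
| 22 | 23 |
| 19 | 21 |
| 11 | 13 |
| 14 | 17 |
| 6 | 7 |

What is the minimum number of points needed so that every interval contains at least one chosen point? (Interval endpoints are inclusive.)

9

By right end: [4,5]  [6,7]  [9,10]  [7,12]  [11,13]  [14,17]  [19,21]  [21,22]  [22,23]  [25,28]  [29,31]
[4,5] uncovered → point at 5; [6,7] uncovered → point at 7; [9,10] uncovered → point at 10; [11,13] uncovered → point at 13; [14,17] uncovered → point at 17; [19,21] uncovered → point at 21; [22,23] uncovered → point at 23; [25,28] uncovered → point at 28; [29,31] uncovered → point at 31.
Points: 5, 7, 10, 13, 17, 21, 23, 28, 31 (9 total).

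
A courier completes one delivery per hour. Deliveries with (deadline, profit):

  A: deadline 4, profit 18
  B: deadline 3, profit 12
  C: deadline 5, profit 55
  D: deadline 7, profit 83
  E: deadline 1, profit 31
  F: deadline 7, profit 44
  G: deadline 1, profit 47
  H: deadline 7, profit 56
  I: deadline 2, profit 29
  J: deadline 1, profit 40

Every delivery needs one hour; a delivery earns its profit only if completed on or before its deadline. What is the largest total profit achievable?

Take jobs in profit order; each goes to the latest open slot no later than its deadline.
By profit: D(d7,83), H(d7,56), C(d5,55), G(d1,47), F(d7,44), J(d1,40), E(d1,31), I(d2,29), A(d4,18), B(d3,12)
D→slot 7; H→slot 6; C→slot 5; G→slot 1; F→slot 4; J skipped; E skipped; I→slot 2; A→slot 3; B skipped.
Profit = 47 + 29 + 18 + 44 + 55 + 56 + 83 = 332

332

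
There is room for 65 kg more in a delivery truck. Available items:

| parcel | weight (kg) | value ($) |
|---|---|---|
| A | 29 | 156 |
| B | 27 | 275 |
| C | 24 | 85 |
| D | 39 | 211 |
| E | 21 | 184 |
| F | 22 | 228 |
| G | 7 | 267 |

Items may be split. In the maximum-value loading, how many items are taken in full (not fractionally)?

3

Sort by value per unit weight and fill in that order.
Ratios (sorted): G 38.14, F 10.36, B 10.19, E 8.76, D 5.41, A 5.38, C 3.54
take G (7 @ 267); take F (22 @ 228); take B (27 @ 275); take 9/21 of E → 78.86. Capacity used 65/65.
3 item(s) taken whole; one partial (take 9/21 of E).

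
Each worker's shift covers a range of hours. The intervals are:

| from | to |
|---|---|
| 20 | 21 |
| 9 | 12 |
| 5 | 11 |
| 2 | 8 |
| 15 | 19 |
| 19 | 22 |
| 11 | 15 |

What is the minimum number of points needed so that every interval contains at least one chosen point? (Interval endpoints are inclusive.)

Sort by right endpoint; whenever an interval is uncovered, place a point at its right end.
By right end: [2,8]  [5,11]  [9,12]  [11,15]  [15,19]  [20,21]  [19,22]
[2,8] uncovered → point at 8; [9,12] uncovered → point at 12; [15,19] uncovered → point at 19; [20,21] uncovered → point at 21.
Points: 8, 12, 19, 21 (4 total).

4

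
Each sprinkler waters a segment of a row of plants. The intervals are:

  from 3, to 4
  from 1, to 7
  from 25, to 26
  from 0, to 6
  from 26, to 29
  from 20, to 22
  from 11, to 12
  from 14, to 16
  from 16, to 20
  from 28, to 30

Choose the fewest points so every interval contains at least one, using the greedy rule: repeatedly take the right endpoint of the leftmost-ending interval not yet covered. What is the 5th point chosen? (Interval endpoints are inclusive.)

Process intervals by earliest right end; each time one isn't hit yet, stab at its right endpoint.
By right end: [3,4]  [0,6]  [1,7]  [11,12]  [14,16]  [16,20]  [20,22]  [25,26]  [26,29]  [28,30]
[3,4] uncovered → point at 4; [11,12] uncovered → point at 12; [14,16] uncovered → point at 16; [20,22] uncovered → point at 22; [25,26] uncovered → point at 26; [28,30] uncovered → point at 30.
Points: 4, 12, 16, 22, 26, 30 (6 total).

26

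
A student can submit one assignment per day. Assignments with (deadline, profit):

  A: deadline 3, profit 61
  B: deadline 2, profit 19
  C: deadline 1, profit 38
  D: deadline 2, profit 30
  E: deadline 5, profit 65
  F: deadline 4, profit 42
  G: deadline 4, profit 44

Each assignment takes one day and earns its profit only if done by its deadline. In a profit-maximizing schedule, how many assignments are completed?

Take jobs in profit order; each goes to the latest open slot no later than its deadline.
By profit: E(d5,65), A(d3,61), G(d4,44), F(d4,42), C(d1,38), D(d2,30), B(d2,19)
E→slot 5; A→slot 3; G→slot 4; F→slot 2; C→slot 1; D skipped; B skipped.
5 of 7 scheduled.

5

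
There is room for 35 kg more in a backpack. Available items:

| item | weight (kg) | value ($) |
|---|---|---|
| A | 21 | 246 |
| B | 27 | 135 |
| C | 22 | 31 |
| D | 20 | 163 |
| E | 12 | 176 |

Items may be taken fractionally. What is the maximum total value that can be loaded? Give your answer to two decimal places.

Greedy by value/weight ratio, highest first.
Order: E (176/12=14.67) > A (246/21=11.71) > D (163/20=8.15) > B (135/27=5.00) > C (31/22=1.41)
Fill: take E (12 @ 176) → take A (21 @ 246) → take 2/20 of D → 16.30; 35/35 used.
Total value = 438.30

438.30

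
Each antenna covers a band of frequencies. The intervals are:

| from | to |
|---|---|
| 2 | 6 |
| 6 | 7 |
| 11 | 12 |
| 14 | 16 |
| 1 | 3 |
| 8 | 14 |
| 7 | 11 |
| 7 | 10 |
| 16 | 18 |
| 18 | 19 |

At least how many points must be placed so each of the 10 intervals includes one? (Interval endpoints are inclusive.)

5

By right end: [1,3]  [2,6]  [6,7]  [7,10]  [7,11]  [11,12]  [8,14]  [14,16]  [16,18]  [18,19]
[1,3] uncovered → point at 3; [6,7] uncovered → point at 7; [11,12] uncovered → point at 12; [14,16] uncovered → point at 16; [18,19] uncovered → point at 19.
Points: 3, 7, 12, 16, 19 (5 total).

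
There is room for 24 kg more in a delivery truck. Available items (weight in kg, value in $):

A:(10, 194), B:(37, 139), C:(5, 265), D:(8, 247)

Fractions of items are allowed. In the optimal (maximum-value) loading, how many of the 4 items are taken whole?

3

Sort by value per unit weight and fill in that order.
Order: C (265/5=53.00) > D (247/8=30.88) > A (194/10=19.40) > B (139/37=3.76)
Fill: take C (5 @ 265) → take D (8 @ 247) → take A (10 @ 194) → take 1/37 of B → 3.76; 24/24 used.
3 item(s) taken whole; one partial (take 1/37 of B).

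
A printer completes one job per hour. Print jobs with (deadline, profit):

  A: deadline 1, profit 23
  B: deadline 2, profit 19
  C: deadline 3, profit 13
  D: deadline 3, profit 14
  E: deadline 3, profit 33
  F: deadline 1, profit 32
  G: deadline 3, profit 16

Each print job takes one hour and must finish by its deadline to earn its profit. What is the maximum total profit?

Take jobs in profit order; each goes to the latest open slot no later than its deadline.
By profit: E(d3,33), F(d1,32), A(d1,23), B(d2,19), G(d3,16), D(d3,14), C(d3,13)
E→slot 3; F→slot 1; A skipped; B→slot 2; G skipped; D skipped; C skipped.
Profit = 32 + 19 + 33 = 84

84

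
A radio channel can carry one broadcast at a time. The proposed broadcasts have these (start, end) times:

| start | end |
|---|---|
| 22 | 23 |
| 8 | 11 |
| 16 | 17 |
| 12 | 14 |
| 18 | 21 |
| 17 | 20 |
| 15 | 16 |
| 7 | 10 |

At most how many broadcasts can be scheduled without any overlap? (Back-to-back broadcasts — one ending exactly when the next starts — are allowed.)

Greedy by earliest finish: after sorting by end time, pick each interval compatible with the last pick.
By end time: (7,10), (8,11), (12,14), (15,16), (16,17), (17,20), (18,21), (22,23).
Pick (7,10); next start ≥ 10 → (12,14); next start ≥ 14 → (15,16); next start ≥ 16 → (16,17); next start ≥ 17 → (17,20); next start ≥ 20 → (22,23).
Selected 6 broadcasts.

6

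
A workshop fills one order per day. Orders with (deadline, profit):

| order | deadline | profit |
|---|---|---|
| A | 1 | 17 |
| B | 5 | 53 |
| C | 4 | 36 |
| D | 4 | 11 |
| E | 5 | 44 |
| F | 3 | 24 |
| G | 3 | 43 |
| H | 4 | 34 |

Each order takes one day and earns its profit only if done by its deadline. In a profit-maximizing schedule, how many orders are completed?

5

Profit order: B=53 E=44 G=43 C=36 H=34 F=24 A=17 D=11
Assign: B→slot 5, E→slot 4, G→slot 3, C→slot 2, H→slot 1, F skipped, A skipped, D skipped.
Slots: [1:H] [2:C] [3:G] [4:E] [5:B]
5 of 8 scheduled.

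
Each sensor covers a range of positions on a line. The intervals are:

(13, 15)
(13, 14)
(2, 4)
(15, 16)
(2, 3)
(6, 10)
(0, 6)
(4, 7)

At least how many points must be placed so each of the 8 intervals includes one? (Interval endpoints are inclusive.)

4

Sorted: [2,3] [2,4] [0,6] [4,7] [6,10] [13,14] [13,15] [15,16]
{[2,3],[2,4],[0,6]} hit by 3; {[4,7],[6,10]} hit by 7; {[13,14],[13,15]} hit by 14; {[15,16]} hit by 16.
Points: 3, 7, 14, 16 (4 total).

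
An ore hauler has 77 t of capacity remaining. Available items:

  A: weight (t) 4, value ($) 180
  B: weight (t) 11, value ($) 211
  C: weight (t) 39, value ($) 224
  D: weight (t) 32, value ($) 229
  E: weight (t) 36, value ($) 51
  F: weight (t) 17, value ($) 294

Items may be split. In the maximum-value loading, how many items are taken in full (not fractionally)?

Greedy by value/weight ratio, highest first.
Order: A (180/4=45.00) > B (211/11=19.18) > F (294/17=17.29) > D (229/32=7.16) > C (224/39=5.74) > E (51/36=1.42)
Fill: take A (4 @ 180) → take B (11 @ 211) → take F (17 @ 294) → take D (32 @ 229) → take 13/39 of C → 74.67; 77/77 used.
4 item(s) taken whole; one partial (take 13/39 of C).

4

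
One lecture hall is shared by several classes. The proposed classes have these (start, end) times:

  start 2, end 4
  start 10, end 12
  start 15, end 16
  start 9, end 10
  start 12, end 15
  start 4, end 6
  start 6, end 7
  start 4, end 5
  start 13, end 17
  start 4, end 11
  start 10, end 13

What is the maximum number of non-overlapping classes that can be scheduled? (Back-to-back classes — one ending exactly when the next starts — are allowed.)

Sorted by end: (2,4)  (4,5)  (4,6)  (6,7)  (9,10)  (4,11)  (10,12)  (10,13)  (12,15)  (15,16)  (13,17)
take (2,4); take (4,5); take (6,7); take (9,10); take (10,12); skip (10,13); take (12,15); take (15,16); skip (13,17).
Selected 7 classes.

7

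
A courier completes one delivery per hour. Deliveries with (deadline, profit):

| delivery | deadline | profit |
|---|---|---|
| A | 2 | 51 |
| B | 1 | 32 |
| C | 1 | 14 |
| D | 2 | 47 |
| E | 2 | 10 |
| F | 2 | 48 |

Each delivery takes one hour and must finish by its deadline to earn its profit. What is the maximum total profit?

99

Sort by profit descending; place each in the latest free slot ≤ its deadline.
Profit order: A=51 F=48 D=47 B=32 C=14 E=10
Assign: A→slot 2, F→slot 1, D skipped, B skipped, C skipped, E skipped.
Slots: [1:F] [2:A]
Profit = 48 + 51 = 99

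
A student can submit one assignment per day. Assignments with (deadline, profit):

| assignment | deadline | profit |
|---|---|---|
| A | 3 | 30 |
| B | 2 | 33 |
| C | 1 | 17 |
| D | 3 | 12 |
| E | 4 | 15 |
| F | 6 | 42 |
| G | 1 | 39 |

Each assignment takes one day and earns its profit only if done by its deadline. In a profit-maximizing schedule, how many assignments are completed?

5

By profit: F(d6,42), G(d1,39), B(d2,33), A(d3,30), C(d1,17), E(d4,15), D(d3,12)
F→slot 6; G→slot 1; B→slot 2; A→slot 3; C skipped; E→slot 4; D skipped.
5 of 7 scheduled.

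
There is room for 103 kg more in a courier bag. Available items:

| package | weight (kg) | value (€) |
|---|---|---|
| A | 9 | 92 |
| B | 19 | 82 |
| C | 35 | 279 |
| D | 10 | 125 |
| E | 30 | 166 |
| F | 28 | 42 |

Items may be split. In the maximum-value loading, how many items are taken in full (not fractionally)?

5

Order: D (125/10=12.50) > A (92/9=10.22) > C (279/35=7.97) > E (166/30=5.53) > B (82/19=4.32) > F (42/28=1.50)
Fill: take D (10 @ 125) → take A (9 @ 92) → take C (35 @ 279) → take E (30 @ 166) → take B (19 @ 82); 103/103 used.
5 item(s) taken whole.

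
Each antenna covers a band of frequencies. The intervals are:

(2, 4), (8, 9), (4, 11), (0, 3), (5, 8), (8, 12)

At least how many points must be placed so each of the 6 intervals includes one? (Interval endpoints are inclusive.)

By right end: [0,3]  [2,4]  [5,8]  [8,9]  [4,11]  [8,12]
[0,3] uncovered → point at 3; [5,8] uncovered → point at 8.
Points: 3, 8 (2 total).

2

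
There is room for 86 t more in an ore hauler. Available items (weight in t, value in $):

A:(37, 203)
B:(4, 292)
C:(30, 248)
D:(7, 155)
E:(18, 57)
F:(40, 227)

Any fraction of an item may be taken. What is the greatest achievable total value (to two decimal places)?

Order: B (292/4=73.00) > D (155/7=22.14) > C (248/30=8.27) > F (227/40=5.67) > A (203/37=5.49) > E (57/18=3.17)
Fill: take B (4 @ 292) → take D (7 @ 155) → take C (30 @ 248) → take F (40 @ 227) → take 5/37 of A → 27.43; 86/86 used.
Total value = 949.43

949.43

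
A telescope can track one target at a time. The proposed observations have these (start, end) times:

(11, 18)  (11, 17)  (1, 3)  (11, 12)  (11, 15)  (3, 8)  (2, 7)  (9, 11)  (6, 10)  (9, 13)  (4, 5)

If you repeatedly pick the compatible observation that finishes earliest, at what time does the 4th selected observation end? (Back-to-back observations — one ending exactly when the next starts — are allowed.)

12

Sort by end time and greedily take each interval whose start is ≥ the last chosen end.
Sorted by end: (1,3)  (4,5)  (2,7)  (3,8)  (6,10)  (9,11)  (11,12)  (9,13)  (11,15)  (11,17)  (11,18)
take (1,3); take (4,5); take (6,10); take (11,12); skip (11,18).
Selected: (1,3) (4,5) (6,10) (11,12)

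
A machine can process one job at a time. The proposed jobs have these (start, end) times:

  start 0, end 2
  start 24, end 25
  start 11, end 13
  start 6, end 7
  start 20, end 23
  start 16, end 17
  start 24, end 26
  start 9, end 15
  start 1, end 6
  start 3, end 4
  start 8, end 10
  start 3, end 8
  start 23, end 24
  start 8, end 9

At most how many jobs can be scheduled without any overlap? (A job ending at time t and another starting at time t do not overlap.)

Sorted by end: (0,2)  (3,4)  (1,6)  (6,7)  (3,8)  (8,9)  (8,10)  (11,13)  (9,15)  (16,17)  (20,23)  (23,24)  (24,25)  (24,26)
take (0,2); take (3,4); take (6,7); take (8,9); take (11,13); take (16,17); take (20,23); take (23,24); take (24,25); skip (24,26).
Selected 9 jobs.

9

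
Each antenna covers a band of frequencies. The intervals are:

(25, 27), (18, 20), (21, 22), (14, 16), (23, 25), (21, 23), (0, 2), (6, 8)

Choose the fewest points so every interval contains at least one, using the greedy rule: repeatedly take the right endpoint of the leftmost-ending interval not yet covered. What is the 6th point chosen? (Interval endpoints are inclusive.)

25

By right end: [0,2]  [6,8]  [14,16]  [18,20]  [21,22]  [21,23]  [23,25]  [25,27]
[0,2] uncovered → point at 2; [6,8] uncovered → point at 8; [14,16] uncovered → point at 16; [18,20] uncovered → point at 20; [21,22] uncovered → point at 22; [23,25] uncovered → point at 25.
Points: 2, 8, 16, 20, 22, 25 (6 total).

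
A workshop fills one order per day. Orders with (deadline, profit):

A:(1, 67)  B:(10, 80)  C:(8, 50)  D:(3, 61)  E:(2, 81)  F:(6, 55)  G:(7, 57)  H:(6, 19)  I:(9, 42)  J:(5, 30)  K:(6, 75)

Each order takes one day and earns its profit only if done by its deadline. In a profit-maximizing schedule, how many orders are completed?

Take jobs in profit order; each goes to the latest open slot no later than its deadline.
Profit order: E=81 B=80 K=75 A=67 D=61 G=57 F=55 C=50 I=42 J=30 H=19
Assign: E→slot 2, B→slot 10, K→slot 6, A→slot 1, D→slot 3, G→slot 7, F→slot 5, C→slot 8, I→slot 9, J→slot 4, H skipped.
Slots: [1:A] [2:E] [3:D] [4:J] [5:F] [6:K] [7:G] [8:C] [9:I] [10:B]
10 of 11 scheduled.

10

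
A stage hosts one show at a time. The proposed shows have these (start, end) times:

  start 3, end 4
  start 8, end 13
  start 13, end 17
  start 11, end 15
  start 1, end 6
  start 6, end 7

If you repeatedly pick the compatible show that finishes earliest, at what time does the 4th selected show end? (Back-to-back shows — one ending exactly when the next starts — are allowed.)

Sort by end time and greedily take each interval whose start is ≥ the last chosen end.
By end time: (3,4), (1,6), (6,7), (8,13), (11,15), (13,17).
Pick (3,4); next start ≥ 4 → (6,7); next start ≥ 7 → (8,13); next start ≥ 13 → (13,17).
Selected: (3,4) (6,7) (8,13) (13,17)

17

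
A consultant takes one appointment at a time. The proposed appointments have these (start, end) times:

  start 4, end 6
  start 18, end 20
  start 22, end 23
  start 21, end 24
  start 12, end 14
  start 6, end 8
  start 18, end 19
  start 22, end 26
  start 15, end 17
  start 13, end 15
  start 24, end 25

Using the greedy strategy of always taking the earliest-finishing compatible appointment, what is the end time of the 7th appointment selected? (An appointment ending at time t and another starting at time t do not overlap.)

25

By end time: (4,6), (6,8), (12,14), (13,15), (15,17), (18,19), (18,20), (22,23), (21,24), (24,25), (22,26).
Pick (4,6); next start ≥ 6 → (6,8); next start ≥ 8 → (12,14); next start ≥ 14 → (15,17); next start ≥ 17 → (18,19); next start ≥ 19 → (22,23); next start ≥ 23 → (24,25).
Selected: (4,6) (6,8) (12,14) (15,17) (18,19) (22,23) (24,25)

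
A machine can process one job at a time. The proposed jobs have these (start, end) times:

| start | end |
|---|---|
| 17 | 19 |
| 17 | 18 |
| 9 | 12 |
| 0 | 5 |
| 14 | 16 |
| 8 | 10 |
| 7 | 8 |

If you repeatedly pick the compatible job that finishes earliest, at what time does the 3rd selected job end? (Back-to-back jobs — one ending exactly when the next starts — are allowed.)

10

Sorted by end: (0,5)  (7,8)  (8,10)  (9,12)  (14,16)  (17,18)  (17,19)
take (0,5); take (7,8); take (8,10); take (14,16); take (17,18); skip (17,19).
Selected: (0,5) (7,8) (8,10) (14,16) (17,18)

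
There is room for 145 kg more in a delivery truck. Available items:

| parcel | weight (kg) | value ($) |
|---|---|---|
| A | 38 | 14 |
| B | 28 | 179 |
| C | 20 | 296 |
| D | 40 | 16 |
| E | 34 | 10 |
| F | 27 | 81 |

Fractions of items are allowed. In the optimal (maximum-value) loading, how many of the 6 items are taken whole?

Greedy by value/weight ratio, highest first.
Order: C (296/20=14.80) > B (179/28=6.39) > F (81/27=3.00) > D (16/40=0.40) > A (14/38=0.37) > E (10/34=0.29)
Fill: take C (20 @ 296) → take B (28 @ 179) → take F (27 @ 81) → take D (40 @ 16) → take 30/38 of A → 11.05; 145/145 used.
4 item(s) taken whole; one partial (take 30/38 of A).

4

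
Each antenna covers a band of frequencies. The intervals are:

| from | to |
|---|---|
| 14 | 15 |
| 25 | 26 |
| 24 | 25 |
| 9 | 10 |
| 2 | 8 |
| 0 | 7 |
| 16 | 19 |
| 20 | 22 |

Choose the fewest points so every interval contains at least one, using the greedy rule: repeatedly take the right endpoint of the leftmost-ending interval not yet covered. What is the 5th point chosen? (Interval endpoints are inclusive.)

Sorted: [0,7] [2,8] [9,10] [14,15] [16,19] [20,22] [24,25] [25,26]
{[0,7],[2,8]} hit by 7; {[9,10]} hit by 10; {[14,15]} hit by 15; {[16,19]} hit by 19; {[20,22]} hit by 22; {[24,25],[25,26]} hit by 25.
Points: 7, 10, 15, 19, 22, 25 (6 total).

22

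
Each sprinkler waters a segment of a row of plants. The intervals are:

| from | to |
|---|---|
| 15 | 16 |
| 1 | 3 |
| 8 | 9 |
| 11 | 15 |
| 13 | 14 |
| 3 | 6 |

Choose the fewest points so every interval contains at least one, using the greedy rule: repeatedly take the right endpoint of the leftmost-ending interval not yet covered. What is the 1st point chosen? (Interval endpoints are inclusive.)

Sorted: [1,3] [3,6] [8,9] [13,14] [11,15] [15,16]
{[1,3],[3,6]} hit by 3; {[8,9]} hit by 9; {[13,14],[11,15]} hit by 14; {[15,16]} hit by 16.
Points: 3, 9, 14, 16 (4 total).

3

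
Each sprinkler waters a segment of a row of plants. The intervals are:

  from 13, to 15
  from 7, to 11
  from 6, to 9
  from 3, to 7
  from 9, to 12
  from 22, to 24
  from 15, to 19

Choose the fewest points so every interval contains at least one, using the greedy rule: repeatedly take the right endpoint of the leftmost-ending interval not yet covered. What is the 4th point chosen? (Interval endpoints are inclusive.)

24

Process intervals by earliest right end; each time one isn't hit yet, stab at its right endpoint.
Sorted: [3,7] [6,9] [7,11] [9,12] [13,15] [15,19] [22,24]
{[3,7],[6,9],[7,11]} hit by 7; {[9,12]} hit by 12; {[13,15],[15,19]} hit by 15; {[22,24]} hit by 24.
Points: 7, 12, 15, 24 (4 total).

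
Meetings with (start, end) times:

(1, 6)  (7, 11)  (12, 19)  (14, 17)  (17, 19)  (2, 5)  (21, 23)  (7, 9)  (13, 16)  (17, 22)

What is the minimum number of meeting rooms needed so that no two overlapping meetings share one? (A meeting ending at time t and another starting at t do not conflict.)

3

Count concurrent intervals with a sweep; the peak is the room count.
Events (time:±→running): 1:+→1 2:+→2 5:-→1 6:-→0 7:+→1 7:+→2 9:-→1 11:-→0 12:+→1 13:+→2 14:+→3 … peak 3.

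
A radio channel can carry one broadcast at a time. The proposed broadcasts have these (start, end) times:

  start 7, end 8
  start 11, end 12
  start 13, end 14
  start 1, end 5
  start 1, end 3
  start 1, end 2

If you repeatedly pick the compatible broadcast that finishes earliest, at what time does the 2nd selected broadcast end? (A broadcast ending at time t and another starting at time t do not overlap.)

Sorted by end: (1,2)  (1,3)  (1,5)  (7,8)  (11,12)  (13,14)
take (1,2); skip (1,5); take (7,8); take (11,12); take (13,14).
Selected: (1,2) (7,8) (11,12) (13,14)

8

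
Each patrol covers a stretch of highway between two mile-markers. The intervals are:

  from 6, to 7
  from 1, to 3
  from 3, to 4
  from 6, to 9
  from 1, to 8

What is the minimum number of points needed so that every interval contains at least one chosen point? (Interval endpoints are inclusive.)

Process intervals by earliest right end; each time one isn't hit yet, stab at its right endpoint.
By right end: [1,3]  [3,4]  [6,7]  [1,8]  [6,9]
[1,3] uncovered → point at 3; [6,7] uncovered → point at 7.
Points: 3, 7 (2 total).

2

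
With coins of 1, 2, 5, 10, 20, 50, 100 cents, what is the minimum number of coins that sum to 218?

218 − 2×100→18 − 1×10→8 − 1×5→3 − 1×2→1 − 1×1→0
Total coins = 2 + 1 + 1 + 1 + 1 = 6

6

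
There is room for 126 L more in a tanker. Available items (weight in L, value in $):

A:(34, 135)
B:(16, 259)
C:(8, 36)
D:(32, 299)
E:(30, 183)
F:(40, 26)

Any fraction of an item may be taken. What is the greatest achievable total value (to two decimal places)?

Greedy by value/weight ratio, highest first.
Ratios (sorted): B 16.19, D 9.34, E 6.10, C 4.50, A 3.97, F 0.65
take B (16 @ 259); take D (32 @ 299); take E (30 @ 183); take C (8 @ 36); take A (34 @ 135); take 6/40 of F → 3.90. Capacity used 126/126.
Total value = 915.90

915.90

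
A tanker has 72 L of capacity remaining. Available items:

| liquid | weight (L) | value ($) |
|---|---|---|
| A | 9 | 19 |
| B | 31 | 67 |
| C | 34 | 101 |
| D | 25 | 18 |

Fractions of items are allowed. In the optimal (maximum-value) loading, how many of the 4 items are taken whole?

2

Sort by value per unit weight and fill in that order.
Order: C (101/34=2.97) > B (67/31=2.16) > A (19/9=2.11) > D (18/25=0.72)
Fill: take C (34 @ 101) → take B (31 @ 67) → take 7/9 of A → 14.78; 72/72 used.
2 item(s) taken whole; one partial (take 7/9 of A).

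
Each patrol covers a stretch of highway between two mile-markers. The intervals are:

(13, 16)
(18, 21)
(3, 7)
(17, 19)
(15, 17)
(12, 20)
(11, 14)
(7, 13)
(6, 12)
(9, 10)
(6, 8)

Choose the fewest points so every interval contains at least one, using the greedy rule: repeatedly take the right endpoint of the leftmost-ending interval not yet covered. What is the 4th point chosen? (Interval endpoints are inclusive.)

Sorted: [3,7] [6,8] [9,10] [6,12] [7,13] [11,14] [13,16] [15,17] [17,19] [12,20] [18,21]
{[3,7],[6,8]} hit by 7; {[9,10],[6,12],[7,13]} hit by 10; {[11,14],[13,16]} hit by 14; {[15,17],[17,19],[12,20]} hit by 17; {[18,21]} hit by 21.
Points: 7, 10, 14, 17, 21 (5 total).

17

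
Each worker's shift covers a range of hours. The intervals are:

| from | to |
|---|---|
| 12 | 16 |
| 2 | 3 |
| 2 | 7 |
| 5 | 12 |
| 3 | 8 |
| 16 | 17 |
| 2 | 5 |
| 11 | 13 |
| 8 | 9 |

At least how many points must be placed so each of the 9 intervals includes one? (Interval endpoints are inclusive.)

4

Process intervals by earliest right end; each time one isn't hit yet, stab at its right endpoint.
Sorted: [2,3] [2,5] [2,7] [3,8] [8,9] [5,12] [11,13] [12,16] [16,17]
{[2,3],[2,5],[2,7],[3,8]} hit by 3; {[8,9],[5,12]} hit by 9; {[11,13],[12,16]} hit by 13; {[16,17]} hit by 17.
Points: 3, 9, 13, 17 (4 total).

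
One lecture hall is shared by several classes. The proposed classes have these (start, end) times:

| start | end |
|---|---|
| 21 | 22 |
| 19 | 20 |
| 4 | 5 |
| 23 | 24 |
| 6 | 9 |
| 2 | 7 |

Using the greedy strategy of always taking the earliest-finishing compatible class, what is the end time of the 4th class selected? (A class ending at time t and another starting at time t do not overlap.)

22

Sorted by end: (4,5)  (2,7)  (6,9)  (19,20)  (21,22)  (23,24)
take (4,5); take (6,9); take (19,20); take (21,22); take (23,24).
Selected: (4,5) (6,9) (19,20) (21,22) (23,24)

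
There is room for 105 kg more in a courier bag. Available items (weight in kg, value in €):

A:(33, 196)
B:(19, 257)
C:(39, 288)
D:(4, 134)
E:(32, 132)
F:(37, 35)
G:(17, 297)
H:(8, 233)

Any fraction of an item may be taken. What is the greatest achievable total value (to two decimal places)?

Sort by value per unit weight and fill in that order.
Ratios (sorted): D 33.50, H 29.12, G 17.47, B 13.53, C 7.38, A 5.94, E 4.12, F 0.95
take D (4 @ 134); take H (8 @ 233); take G (17 @ 297); take B (19 @ 257); take C (39 @ 288); take 18/33 of A → 106.91. Capacity used 105/105.
Total value = 1315.91

1315.91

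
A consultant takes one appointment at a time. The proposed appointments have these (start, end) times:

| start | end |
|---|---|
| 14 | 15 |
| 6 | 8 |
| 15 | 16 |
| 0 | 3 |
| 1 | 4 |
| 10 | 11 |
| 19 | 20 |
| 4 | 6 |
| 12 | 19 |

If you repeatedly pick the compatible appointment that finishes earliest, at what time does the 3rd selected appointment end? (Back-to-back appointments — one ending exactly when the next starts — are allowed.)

8

Order by finish time; keep every interval that doesn't clash with the previous kept one.
By end time: (0,3), (1,4), (4,6), (6,8), (10,11), (14,15), (15,16), (12,19), (19,20).
Pick (0,3); next start ≥ 3 → (4,6); next start ≥ 6 → (6,8); next start ≥ 8 → (10,11); next start ≥ 11 → (14,15); next start ≥ 15 → (15,16); next start ≥ 16 → (19,20).
Selected: (0,3) (4,6) (6,8) (10,11) (14,15) (15,16) (19,20)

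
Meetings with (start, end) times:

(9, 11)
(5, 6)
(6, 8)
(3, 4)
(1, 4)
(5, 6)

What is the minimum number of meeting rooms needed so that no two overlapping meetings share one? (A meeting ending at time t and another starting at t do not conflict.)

Events (time:±→running): 1:+→1 3:+→2 … peak 2.

2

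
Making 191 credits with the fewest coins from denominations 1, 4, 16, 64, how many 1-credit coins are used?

3

Use the largest denomination that fits, subtract, and repeat.
191 = 2×64 + 3×16 + 3×4 + 3×1
Count of 1: 3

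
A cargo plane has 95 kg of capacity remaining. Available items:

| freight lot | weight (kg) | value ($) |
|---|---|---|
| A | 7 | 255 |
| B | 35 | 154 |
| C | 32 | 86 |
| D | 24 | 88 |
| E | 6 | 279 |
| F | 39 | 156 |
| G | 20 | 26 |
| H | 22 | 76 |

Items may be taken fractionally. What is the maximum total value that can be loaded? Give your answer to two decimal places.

Sort by value per unit weight and fill in that order.
Ratios (sorted): E 46.50, A 36.43, B 4.40, F 4.00, D 3.67, H 3.45, C 2.69, G 1.30
take E (6 @ 279); take A (7 @ 255); take B (35 @ 154); take F (39 @ 156); take 8/24 of D → 29.33. Capacity used 95/95.
Total value = 873.33

873.33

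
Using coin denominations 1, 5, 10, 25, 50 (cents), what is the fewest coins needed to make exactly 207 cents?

207 − 4×50→7 − 1×5→2 − 2×1→0
Total coins = 4 + 1 + 2 = 7

7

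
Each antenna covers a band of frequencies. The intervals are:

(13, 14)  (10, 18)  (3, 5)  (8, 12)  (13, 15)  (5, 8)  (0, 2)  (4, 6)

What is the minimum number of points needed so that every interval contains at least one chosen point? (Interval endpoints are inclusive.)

4

Sort by right endpoint; whenever an interval is uncovered, place a point at its right end.
By right end: [0,2]  [3,5]  [4,6]  [5,8]  [8,12]  [13,14]  [13,15]  [10,18]
[0,2] uncovered → point at 2; [3,5] uncovered → point at 5; [8,12] uncovered → point at 12; [13,14] uncovered → point at 14.
Points: 2, 5, 12, 14 (4 total).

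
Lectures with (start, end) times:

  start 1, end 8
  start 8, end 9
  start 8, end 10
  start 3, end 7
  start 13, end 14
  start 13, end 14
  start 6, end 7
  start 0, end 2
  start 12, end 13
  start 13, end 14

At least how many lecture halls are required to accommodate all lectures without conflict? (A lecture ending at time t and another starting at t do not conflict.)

3

The answer is the maximum number of intervals overlapping at any instant.
Events (time:±→running): 0:+→1 1:+→2 2:-→1 3:+→2 6:+→3 … peak 3.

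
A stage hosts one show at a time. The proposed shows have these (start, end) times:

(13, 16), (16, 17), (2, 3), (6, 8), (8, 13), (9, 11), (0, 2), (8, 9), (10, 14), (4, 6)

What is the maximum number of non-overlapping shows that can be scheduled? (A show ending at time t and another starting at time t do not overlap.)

Sort by end time and greedily take each interval whose start is ≥ the last chosen end.
By end time: (0,2), (2,3), (4,6), (6,8), (8,9), (9,11), (8,13), (10,14), (13,16), (16,17).
Pick (0,2); next start ≥ 2 → (2,3); next start ≥ 3 → (4,6); next start ≥ 6 → (6,8); next start ≥ 8 → (8,9); next start ≥ 9 → (9,11); next start ≥ 11 → (13,16); next start ≥ 16 → (16,17).
Selected 8 shows.

8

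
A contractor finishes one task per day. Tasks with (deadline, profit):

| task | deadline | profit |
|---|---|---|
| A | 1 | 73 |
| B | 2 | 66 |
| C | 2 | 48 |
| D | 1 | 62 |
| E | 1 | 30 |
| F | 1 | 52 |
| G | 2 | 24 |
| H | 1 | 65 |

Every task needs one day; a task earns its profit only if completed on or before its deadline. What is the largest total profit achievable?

139

Profit order: A=73 B=66 H=65 D=62 F=52 C=48 E=30 G=24
Assign: A→slot 1, B→slot 2, H skipped, D skipped, F skipped, C skipped, E skipped, G skipped.
Slots: [1:A] [2:B]
Profit = 73 + 66 = 139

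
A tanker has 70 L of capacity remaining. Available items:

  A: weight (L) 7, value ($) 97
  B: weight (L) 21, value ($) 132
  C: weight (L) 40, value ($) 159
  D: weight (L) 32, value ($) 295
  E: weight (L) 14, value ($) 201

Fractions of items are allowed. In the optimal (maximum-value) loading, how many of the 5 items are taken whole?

3

Ratios (sorted): E 14.36, A 13.86, D 9.22, B 6.29, C 3.98
take E (14 @ 201); take A (7 @ 97); take D (32 @ 295); take 17/21 of B → 106.86. Capacity used 70/70.
3 item(s) taken whole; one partial (take 17/21 of B).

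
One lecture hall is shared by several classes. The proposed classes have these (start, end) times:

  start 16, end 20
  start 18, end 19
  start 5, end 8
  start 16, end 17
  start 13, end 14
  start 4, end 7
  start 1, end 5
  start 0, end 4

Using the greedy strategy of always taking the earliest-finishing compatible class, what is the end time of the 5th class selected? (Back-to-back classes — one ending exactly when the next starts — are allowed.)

Order by finish time; keep every interval that doesn't clash with the previous kept one.
By end time: (0,4), (1,5), (4,7), (5,8), (13,14), (16,17), (18,19), (16,20).
Pick (0,4); next start ≥ 4 → (4,7); next start ≥ 7 → (13,14); next start ≥ 14 → (16,17); next start ≥ 17 → (18,19).
Selected: (0,4) (4,7) (13,14) (16,17) (18,19)

19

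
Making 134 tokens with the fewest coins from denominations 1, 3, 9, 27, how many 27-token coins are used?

4

134 = 4×27 + 2×9 + 2×3 + 2×1
Count of 27: 4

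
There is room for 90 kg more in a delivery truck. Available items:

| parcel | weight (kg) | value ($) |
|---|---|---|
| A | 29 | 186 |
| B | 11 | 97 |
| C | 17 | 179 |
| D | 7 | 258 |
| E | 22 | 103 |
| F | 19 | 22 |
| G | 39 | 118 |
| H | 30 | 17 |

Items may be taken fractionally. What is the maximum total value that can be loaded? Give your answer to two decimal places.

Ratios (sorted): D 36.86, C 10.53, B 8.82, A 6.41, E 4.68, G 3.03, F 1.16, H 0.57
take D (7 @ 258); take C (17 @ 179); take B (11 @ 97); take A (29 @ 186); take E (22 @ 103); take 4/39 of G → 12.10. Capacity used 90/90.
Total value = 835.10

835.10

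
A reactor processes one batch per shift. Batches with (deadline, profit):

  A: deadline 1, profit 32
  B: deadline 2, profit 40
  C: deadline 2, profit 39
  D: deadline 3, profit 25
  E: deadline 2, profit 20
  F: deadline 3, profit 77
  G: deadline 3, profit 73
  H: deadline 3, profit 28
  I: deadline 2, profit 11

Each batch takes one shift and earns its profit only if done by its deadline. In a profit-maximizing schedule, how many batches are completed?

Sort by profit descending; place each in the latest free slot ≤ its deadline.
Profit order: F=77 G=73 B=40 C=39 A=32 H=28 D=25 E=20 I=11
Assign: F→slot 3, G→slot 2, B→slot 1, C skipped, A skipped, H skipped, D skipped, E skipped, I skipped.
Slots: [1:B] [2:G] [3:F]
3 of 9 scheduled.

3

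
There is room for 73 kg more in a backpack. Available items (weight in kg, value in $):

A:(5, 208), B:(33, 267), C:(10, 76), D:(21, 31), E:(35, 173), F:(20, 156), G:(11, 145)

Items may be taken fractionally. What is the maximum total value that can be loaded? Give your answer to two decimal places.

Greedy by value/weight ratio, highest first.
Ratios (sorted): A 41.60, G 13.18, B 8.09, F 7.80, C 7.60, E 4.94, D 1.48
take A (5 @ 208); take G (11 @ 145); take B (33 @ 267); take F (20 @ 156); take 4/10 of C → 30.40. Capacity used 73/73.
Total value = 806.40

806.40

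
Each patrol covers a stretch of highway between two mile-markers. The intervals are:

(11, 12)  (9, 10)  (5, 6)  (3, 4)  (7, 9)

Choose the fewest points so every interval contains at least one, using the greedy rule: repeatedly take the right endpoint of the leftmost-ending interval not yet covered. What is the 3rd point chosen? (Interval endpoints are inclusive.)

9

Sort by right endpoint; whenever an interval is uncovered, place a point at its right end.
By right end: [3,4]  [5,6]  [7,9]  [9,10]  [11,12]
[3,4] uncovered → point at 4; [5,6] uncovered → point at 6; [7,9] uncovered → point at 9; [11,12] uncovered → point at 12.
Points: 4, 6, 9, 12 (4 total).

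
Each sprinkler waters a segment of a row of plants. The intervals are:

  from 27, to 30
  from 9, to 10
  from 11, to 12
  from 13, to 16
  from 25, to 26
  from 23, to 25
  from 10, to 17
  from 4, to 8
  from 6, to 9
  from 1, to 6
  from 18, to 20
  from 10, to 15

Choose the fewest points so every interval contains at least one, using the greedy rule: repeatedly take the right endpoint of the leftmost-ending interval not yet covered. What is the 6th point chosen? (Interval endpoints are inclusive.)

25

Sorted: [1,6] [4,8] [6,9] [9,10] [11,12] [10,15] [13,16] [10,17] [18,20] [23,25] [25,26] [27,30]
{[1,6],[4,8],[6,9]} hit by 6; {[9,10]} hit by 10; {[11,12],[10,15]} hit by 12; {[13,16],[10,17]} hit by 16; {[18,20]} hit by 20; {[23,25],[25,26]} hit by 25; {[27,30]} hit by 30.
Points: 6, 10, 12, 16, 20, 25, 30 (7 total).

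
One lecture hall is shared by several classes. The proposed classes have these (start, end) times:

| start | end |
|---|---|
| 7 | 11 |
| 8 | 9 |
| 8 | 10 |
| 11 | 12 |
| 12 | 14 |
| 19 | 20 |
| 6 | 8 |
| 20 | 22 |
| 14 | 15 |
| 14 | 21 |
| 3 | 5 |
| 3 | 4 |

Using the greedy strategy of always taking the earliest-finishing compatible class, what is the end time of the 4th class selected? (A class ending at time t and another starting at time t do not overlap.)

12

Order by finish time; keep every interval that doesn't clash with the previous kept one.
Sorted by end: (3,4)  (3,5)  (6,8)  (8,9)  (8,10)  (7,11)  (11,12)  (12,14)  (14,15)  (19,20)  (14,21)  (20,22)
take (3,4); take (6,8); take (8,9); take (11,12); take (12,14); take (14,15); take (19,20); take (20,22).
Selected: (3,4) (6,8) (8,9) (11,12) (12,14) (14,15) (19,20) (20,22)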